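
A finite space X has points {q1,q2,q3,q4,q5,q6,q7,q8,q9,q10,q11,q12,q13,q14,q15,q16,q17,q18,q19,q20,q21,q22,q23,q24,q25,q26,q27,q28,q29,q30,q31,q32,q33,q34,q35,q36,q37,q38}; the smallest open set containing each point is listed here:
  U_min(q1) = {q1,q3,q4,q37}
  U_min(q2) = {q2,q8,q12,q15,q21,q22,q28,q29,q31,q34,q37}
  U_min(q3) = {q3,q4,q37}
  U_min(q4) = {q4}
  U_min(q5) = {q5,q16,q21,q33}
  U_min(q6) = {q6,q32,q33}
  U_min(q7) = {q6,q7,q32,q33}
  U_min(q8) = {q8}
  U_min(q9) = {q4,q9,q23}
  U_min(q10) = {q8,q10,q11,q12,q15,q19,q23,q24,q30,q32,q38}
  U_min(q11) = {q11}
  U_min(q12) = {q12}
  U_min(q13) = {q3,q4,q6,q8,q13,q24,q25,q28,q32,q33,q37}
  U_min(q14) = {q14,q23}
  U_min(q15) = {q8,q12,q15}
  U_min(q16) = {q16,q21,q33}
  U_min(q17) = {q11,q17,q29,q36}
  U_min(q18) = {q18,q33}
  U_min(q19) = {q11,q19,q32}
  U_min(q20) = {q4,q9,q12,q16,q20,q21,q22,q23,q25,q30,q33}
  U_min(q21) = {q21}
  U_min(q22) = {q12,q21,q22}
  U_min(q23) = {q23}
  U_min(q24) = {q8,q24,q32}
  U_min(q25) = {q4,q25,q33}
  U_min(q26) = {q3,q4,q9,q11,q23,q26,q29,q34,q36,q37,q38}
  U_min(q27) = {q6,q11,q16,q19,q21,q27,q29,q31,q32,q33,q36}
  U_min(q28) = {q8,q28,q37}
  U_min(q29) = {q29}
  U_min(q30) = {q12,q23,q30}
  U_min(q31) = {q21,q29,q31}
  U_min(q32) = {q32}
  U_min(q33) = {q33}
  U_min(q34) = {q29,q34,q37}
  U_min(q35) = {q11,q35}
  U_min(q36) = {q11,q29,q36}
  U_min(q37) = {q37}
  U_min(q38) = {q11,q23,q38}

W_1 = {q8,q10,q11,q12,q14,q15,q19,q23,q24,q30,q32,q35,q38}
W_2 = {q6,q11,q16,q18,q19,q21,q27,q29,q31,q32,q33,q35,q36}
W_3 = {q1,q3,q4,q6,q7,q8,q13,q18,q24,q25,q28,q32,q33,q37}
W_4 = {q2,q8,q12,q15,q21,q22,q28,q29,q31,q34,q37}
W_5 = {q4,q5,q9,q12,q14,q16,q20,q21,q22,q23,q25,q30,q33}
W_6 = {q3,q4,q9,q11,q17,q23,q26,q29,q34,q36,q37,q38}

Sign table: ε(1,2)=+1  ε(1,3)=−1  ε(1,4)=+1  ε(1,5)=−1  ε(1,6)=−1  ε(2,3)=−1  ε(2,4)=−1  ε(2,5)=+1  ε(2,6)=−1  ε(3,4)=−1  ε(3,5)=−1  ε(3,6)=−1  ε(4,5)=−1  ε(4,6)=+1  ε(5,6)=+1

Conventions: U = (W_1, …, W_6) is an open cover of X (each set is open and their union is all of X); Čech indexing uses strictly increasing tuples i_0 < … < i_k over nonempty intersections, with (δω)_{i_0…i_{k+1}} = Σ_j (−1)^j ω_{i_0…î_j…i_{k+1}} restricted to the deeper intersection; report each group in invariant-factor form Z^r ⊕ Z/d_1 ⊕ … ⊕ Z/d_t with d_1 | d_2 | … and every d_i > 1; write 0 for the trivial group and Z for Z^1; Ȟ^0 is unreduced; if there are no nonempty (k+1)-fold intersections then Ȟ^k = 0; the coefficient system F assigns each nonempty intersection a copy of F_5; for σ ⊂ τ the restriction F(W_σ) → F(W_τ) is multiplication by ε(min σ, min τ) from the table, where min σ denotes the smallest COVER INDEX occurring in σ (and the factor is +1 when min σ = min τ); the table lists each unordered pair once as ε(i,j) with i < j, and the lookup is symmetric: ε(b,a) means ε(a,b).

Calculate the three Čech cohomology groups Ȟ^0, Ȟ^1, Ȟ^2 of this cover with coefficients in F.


nonempty intersections:
  W12={q11,q19,q32,q35} W13={q8,q24,q32} W14={q8,q12,q15} W15={q12,q14,q23,q30} W16={q11,q23,q38} W23={q6,q18,q32,q33} W24={q21,q29,q31} W25={q16,q21,q33} W26={q11,q29,q36} W34={q8,q28,q37} W35={q4,q25,q33} W36={q3,q4,q37} W45={q12,q21,q22} W46={q29,q34,q37} W56={q4,q9,q23}
  W123={q32} W126={q11} W134={q8} W145={q12} W156={q23} W235={q33} W245={q21} W246={q29} W346={q37} W356={q4}
C dims 6,15,10; δ0: rk_F5 6; δ1: rk_F5 9
Ȟ^0: (6−6)−0=0 ⇒ 0
Ȟ^1: (15−9)−6=0 ⇒ 0
Ȟ^2: (10−0)−9=1 ⇒ Z/5

Ȟ^0 = 0; Ȟ^1 = 0; Ȟ^2 = Z/5


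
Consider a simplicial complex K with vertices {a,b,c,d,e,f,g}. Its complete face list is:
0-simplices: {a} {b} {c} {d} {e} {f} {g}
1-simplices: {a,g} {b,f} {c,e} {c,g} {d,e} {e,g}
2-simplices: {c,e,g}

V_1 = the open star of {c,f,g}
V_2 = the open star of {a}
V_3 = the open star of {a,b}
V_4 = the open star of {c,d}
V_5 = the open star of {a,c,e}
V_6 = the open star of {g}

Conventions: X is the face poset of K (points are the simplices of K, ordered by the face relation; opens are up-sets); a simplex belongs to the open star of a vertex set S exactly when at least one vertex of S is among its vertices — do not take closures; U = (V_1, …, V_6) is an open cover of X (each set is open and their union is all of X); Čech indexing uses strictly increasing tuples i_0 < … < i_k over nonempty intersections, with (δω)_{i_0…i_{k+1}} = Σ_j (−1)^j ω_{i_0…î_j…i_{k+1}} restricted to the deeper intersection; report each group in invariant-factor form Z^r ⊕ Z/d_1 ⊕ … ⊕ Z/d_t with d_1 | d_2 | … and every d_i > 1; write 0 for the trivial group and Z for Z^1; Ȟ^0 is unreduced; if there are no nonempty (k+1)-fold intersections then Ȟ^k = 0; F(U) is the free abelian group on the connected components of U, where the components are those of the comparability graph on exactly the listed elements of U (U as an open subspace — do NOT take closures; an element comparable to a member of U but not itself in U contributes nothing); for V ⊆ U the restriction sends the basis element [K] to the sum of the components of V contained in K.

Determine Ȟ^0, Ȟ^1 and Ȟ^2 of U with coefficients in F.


Ȟ^0 = Z^2; Ȟ^1 = 0; Ȟ^2 = 0

nerve of the cover:
  V1={{c},{f},{g},{a,g},{b,f},{c,e},{c,g},{e,g},{c,e,g}} V2={{a},{a,g}} V3={{a},{b},{a,g},{b,f}} V4={{c},{d},{c,e},{c,g},{d,e},{c,e,g}} V5={{a},{c},{e},{a,g},{c,e},{c,g},{d,e},{e,g},{c,e,g}} V6={{g},{a,g},{c,g},{e,g},{c,e,g}}
  V12={{a,g}} V13={{a,g},{b,f}} V14={{c},{c,e},{c,g},{c,e,g}} V15={{c},{a,g},{c,e},{c,g},{e,g},{c,e,g}} V16={{g},{a,g},{c,g},{e,g},{c,e,g}} V23={{a},{a,g}} V25={{a},{a,g}} V26={{a,g}} V35={{a},{a,g}} V36={{a,g}} V45={{c},{c,e},{c,g},{d,e},{c,e,g}} V46={{c,g},{c,e,g}} V56={{a,g},{c,g},{e,g},{c,e,g}}
  V123={{a,g}} V125={{a,g}} V126={{a,g}} V135={{a,g}} V136={{a,g}} V145={{c},{c,e},{c,g},{c,e,g}} V146={{c,g},{c,e,g}} V156={{a,g},{c,g},{e,g},{c,e,g}} V235={{a},{a,g}} V236={{a,g}} V256={{a,g}} V356={{a,g}} V456={{c,g},{c,e,g}}
  V1235={{a,g}} V1236={{a,g}} V1256={{a,g}} V1356={{a,g}} V1456={{c,g},{c,e,g}} V2356={{a,g}}
  V12356={{a,g}}
components per intersection:
  V1: {{c},{g},{a,g},{c,e},{c,g},{e,g},{c,e,g}} {{f},{b,f}}
  V2: {{a},{a,g}}
  V3: {{a},{a,g}} {{b},{b,f}}
  V4: {{c},{c,e},{c,g},{c,e,g}} {{d},{d,e}}
  V5: {{a},{a,g}} {{c},{e},{c,e},{c,g},{d,e},{e,g},{c,e,g}}
  V6: {{g},{a,g},{c,g},{e,g},{c,e,g}}
  V12: {{a,g}}
  V13: {{a,g}} {{b,f}}
  V14: {{c},{c,e},{c,g},{c,e,g}}
  V15: {{c},{c,e},{c,g},{e,g},{c,e,g}} {{a,g}}
  V16: {{g},{a,g},{c,g},{e,g},{c,e,g}}
  V23: {{a},{a,g}}
  V25: {{a},{a,g}}
  V26: {{a,g}}
  V35: {{a},{a,g}}
  V36: {{a,g}}
  V45: {{c},{c,e},{c,g},{c,e,g}} {{d,e}}
  V46: {{c,g},{c,e,g}}
  V56: {{a,g}} {{c,g},{e,g},{c,e,g}}
  V123: {{a,g}}
  V125: {{a,g}}
  V126: {{a,g}}
  V135: {{a,g}}
  V136: {{a,g}}
  V145: {{c},{c,e},{c,g},{c,e,g}}
  V146: {{c,g},{c,e,g}}
  V156: {{a,g}} {{c,g},{e,g},{c,e,g}}
  V235: {{a},{a,g}}
  V236: {{a,g}}
  V256: {{a,g}}
  V356: {{a,g}}
  V456: {{c,g},{c,e,g}}
  V1235: {{a,g}}
  V1236: {{a,g}}
  V1256: {{a,g}}
  V1356: {{a,g}}
  V1456: {{c,g},{c,e,g}}
  V2356: {{a,g}}
  V12356: {{a,g}}
C dims 10,17,14,6; δ0: rk 8, SNF 1^8; δ1: rk 9, SNF 1^9; δ2: rk 5, SNF 1^5
Ȟ^0 = (10 − 8) − 0 = 2, so Ȟ^0 ≅ Z^2
Ȟ^1 = (17 − 9) − 8 = 0, so Ȟ^1 ≅ 0
Ȟ^2 = (14 − 5) − 9 = 0, so Ȟ^2 ≅ 0


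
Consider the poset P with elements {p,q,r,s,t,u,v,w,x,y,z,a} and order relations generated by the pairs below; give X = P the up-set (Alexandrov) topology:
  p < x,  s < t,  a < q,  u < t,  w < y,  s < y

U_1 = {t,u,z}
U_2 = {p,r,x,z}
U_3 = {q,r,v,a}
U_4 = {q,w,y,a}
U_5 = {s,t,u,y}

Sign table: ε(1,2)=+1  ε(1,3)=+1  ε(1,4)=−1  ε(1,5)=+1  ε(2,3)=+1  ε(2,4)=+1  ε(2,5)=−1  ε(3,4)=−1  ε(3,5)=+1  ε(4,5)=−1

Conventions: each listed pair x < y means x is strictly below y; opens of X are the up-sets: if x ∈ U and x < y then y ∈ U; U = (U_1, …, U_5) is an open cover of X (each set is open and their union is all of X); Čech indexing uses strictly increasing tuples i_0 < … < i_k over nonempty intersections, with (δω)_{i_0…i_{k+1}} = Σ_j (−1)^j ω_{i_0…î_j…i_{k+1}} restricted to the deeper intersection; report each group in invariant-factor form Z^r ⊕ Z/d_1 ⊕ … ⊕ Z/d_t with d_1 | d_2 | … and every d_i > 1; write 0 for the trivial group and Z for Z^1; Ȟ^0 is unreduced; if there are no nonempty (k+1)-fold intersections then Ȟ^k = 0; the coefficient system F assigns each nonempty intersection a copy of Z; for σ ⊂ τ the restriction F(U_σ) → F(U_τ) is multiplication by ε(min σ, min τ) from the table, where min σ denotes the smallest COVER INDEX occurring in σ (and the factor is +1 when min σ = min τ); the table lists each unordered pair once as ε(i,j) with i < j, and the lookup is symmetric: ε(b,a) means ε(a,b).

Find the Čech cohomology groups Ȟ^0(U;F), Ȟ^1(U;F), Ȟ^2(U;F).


Ȟ^0(U;F) ≅ Z, Ȟ^1(U;F) ≅ Z and Ȟ^2(U;F) ≅ 0

nerve simplices:
  U12={z} U15={t,u} U23={r} U34={q,a} U45={y}
C dims 5,5; δ0: rk 4, SNF 1^4
degree 0: 5−4−0 = 1 → Ȟ^0 ≅ Z
degree 1: 5−0−4 = 1 → Ȟ^1 ≅ Z
degree 2: 0−0−0 = 0 → Ȟ^2 ≅ 0


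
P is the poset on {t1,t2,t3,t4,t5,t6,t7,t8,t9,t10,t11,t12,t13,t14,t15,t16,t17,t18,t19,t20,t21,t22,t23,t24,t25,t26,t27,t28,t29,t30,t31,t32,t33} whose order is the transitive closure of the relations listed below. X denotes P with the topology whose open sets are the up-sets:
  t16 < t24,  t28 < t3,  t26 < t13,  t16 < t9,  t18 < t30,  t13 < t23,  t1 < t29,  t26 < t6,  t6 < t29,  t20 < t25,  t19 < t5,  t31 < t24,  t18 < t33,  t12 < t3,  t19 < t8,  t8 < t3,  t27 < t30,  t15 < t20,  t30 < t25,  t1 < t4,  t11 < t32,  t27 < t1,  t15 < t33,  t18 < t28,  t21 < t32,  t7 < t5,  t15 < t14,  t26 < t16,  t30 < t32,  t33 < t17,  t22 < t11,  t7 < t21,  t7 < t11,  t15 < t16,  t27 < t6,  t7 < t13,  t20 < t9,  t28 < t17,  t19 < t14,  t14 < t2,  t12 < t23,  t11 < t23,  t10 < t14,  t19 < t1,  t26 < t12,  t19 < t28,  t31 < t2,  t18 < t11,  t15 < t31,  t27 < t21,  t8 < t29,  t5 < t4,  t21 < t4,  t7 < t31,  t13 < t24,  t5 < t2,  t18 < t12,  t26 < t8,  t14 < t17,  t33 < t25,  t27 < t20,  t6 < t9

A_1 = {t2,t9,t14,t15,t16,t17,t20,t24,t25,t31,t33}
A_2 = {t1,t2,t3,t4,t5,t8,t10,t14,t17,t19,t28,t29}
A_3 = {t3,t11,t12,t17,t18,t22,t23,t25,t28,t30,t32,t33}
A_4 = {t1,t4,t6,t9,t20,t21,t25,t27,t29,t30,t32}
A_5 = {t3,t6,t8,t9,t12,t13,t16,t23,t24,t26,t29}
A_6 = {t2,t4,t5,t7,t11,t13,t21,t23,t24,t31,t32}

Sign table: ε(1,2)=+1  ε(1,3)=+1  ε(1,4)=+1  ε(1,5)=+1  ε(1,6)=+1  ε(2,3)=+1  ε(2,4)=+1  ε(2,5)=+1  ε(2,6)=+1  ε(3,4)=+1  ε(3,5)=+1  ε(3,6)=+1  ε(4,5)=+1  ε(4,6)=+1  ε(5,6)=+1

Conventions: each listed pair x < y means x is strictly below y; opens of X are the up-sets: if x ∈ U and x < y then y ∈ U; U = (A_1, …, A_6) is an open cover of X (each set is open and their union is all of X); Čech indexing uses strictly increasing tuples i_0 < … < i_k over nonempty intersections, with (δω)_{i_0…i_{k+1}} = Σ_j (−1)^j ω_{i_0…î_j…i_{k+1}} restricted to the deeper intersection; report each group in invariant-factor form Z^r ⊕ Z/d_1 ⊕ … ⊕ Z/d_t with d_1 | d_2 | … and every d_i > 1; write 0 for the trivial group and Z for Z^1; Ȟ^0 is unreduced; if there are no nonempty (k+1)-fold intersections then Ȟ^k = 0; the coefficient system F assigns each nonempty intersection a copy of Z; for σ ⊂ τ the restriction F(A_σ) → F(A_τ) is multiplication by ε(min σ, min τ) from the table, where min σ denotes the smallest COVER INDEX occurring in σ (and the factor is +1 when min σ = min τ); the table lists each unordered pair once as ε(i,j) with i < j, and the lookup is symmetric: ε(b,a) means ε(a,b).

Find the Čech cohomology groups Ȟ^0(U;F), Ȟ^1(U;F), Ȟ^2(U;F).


Ȟ^0 ≅ Z, Ȟ^1 ≅ 0, Ȟ^2 ≅ Z/2

nonempty overlaps:
  A12={t2,t14,t17} A13={t17,t25,t33} A14={t9,t20,t25} A15={t9,t16,t24} A16={t2,t24,t31} A23={t3,t17,t28} A24={t1,t4,t29} A25={t3,t8,t29} A26={t2,t4,t5} A34={t25,t30,t32} A35={t3,t12,t23} A36={t11,t23,t32} A45={t6,t9,t29} A46={t4,t21,t32} A56={t13,t23,t24}
  A123={t17} A126={t2} A134={t25} A145={t9} A156={t24} A235={t3} A245={t29} A246={t4} A346={t32} A356={t23}
C dims 6,15,10; δ0: rk 5, SNF 1^5; δ1: rk 10, SNF 1^9·2
degree 0: 6−5−0 = 1 → Ȟ^0 ≅ Z
degree 1: 15−10−5 = 0 → Ȟ^1 ≅ 0
degree 2: 10−0−10 = 0 plus torsion [2] → Ȟ^2 ≅ Z/2


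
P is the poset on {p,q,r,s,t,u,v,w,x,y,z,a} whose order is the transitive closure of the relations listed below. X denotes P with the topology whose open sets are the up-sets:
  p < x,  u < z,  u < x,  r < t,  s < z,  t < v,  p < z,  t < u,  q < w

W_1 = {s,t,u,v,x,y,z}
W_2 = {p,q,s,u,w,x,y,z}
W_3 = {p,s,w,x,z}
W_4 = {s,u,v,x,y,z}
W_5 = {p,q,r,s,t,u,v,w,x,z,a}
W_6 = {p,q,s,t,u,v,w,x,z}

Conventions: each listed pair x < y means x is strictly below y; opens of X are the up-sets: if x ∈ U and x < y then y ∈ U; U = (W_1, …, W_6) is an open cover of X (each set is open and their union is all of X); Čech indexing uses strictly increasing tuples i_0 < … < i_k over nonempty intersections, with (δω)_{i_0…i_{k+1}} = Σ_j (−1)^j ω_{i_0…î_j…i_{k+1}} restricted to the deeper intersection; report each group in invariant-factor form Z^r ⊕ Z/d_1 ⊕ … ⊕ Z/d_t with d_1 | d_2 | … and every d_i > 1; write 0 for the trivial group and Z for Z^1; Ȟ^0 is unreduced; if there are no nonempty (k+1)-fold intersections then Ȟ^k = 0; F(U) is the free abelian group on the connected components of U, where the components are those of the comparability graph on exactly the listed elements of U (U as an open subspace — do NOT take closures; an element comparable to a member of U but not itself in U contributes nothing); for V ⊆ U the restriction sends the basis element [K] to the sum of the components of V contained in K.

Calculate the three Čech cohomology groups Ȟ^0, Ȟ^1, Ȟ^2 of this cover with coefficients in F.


nonempty intersections:
  W12={s,u,x,y,z} W13={s,x,z} W14={s,u,v,x,y,z} W15={s,t,u,v,x,z} W16={s,t,u,v,x,z} W23={p,s,w,x,z} W24={s,u,x,y,z} W25={p,q,s,u,w,x,z} W26={p,q,s,u,w,x,z} W34={s,x,z} W35={p,s,w,x,z} W36={p,s,w,x,z} W45={s,u,v,x,z} W46={s,u,v,x,z} W56={p,q,s,t,u,v,w,x,z}
  W123={s,x,z} W124={s,u,x,y,z} W125={s,u,x,z} W126={s,u,x,z} W134={s,x,z} W135={s,x,z} W136={s,x,z} W145={s,u,v,x,z} W146={s,u,v,x,z} W156={s,t,u,v,x,z} W234={s,x,z} W235={p,s,w,x,z} W236={p,s,w,x,z} W245={s,u,x,z} W246={s,u,x,z} W256={p,q,s,u,w,x,z} W345={s,x,z} W346={s,x,z} W356={p,s,w,x,z} W456={s,u,v,x,z}
  W1234={s,x,z} W1235={s,x,z} W1236={s,x,z} W1245={s,u,x,z} W1246={s,u,x,z} W1256={s,u,x,z} W1345={s,x,z} W1346={s,x,z} W1356={s,x,z} W1456={s,u,v,x,z} W2345={s,x,z} W2346={s,x,z} W2356={p,s,w,x,z} W2456={s,u,x,z} W3456={s,x,z}
  W12345={s,x,z} W12346={s,x,z} W12356={s,x,z} W12456={s,u,x,z} W13456={s,x,z} W23456={s,x,z}
  W123456={s,x,z}
components per intersection:
  W1: {s,t,u,v,x,z} {y}
  W2: {p,s,u,x,z} {q,w} {y}
  W3: {p,s,x,z} {w}
  W4: {s,u,x,z} {v} {y}
  W5: {p,r,s,t,u,v,x,z} {q,w} {a}
  W6: {p,s,t,u,v,x,z} {q,w}
  W12: {s,u,x,z} {y}
  W13: {s,z} {x}
  W14: {s,u,x,z} {v} {y}
  W15: {s,t,u,v,x,z}
  W16: {s,t,u,v,x,z}
  W23: {p,s,x,z} {w}
  W24: {s,u,x,z} {y}
  W25: {p,s,u,x,z} {q,w}
  W26: {p,s,u,x,z} {q,w}
  W34: {s,z} {x}
  W35: {p,s,x,z} {w}
  W36: {p,s,x,z} {w}
  W45: {s,u,x,z} {v}
  W46: {s,u,x,z} {v}
  W56: {p,s,t,u,v,x,z} {q,w}
  W123: {s,z} {x}
  W124: {s,u,x,z} {y}
  W125: {s,u,x,z}
  W126: {s,u,x,z}
  W134: {s,z} {x}
  W135: {s,z} {x}
  W136: {s,z} {x}
  W145: {s,u,x,z} {v}
  W146: {s,u,x,z} {v}
  W156: {s,t,u,v,x,z}
  W234: {s,z} {x}
  W235: {p,s,x,z} {w}
  W236: {p,s,x,z} {w}
  W245: {s,u,x,z}
  W246: {s,u,x,z}
  W256: {p,s,u,x,z} {q,w}
  W345: {s,z} {x}
  W346: {s,z} {x}
  W356: {p,s,x,z} {w}
  W456: {s,u,x,z} {v}
  W1234: {s,z} {x}
  W1235: {s,z} {x}
  W1236: {s,z} {x}
  W1245: {s,u,x,z}
  W1246: {s,u,x,z}
  W1256: {s,u,x,z}
  W1345: {s,z} {x}
  W1346: {s,z} {x}
  W1356: {s,z} {x}
  W1456: {s,u,x,z} {v}
  W2345: {s,z} {x}
  W2346: {s,z} {x}
  W2356: {p,s,x,z} {w}
  W2456: {s,u,x,z}
  W3456: {s,z} {x}
  W12345: {s,z} {x}
  W12346: {s,z} {x}
  W12356: {s,z} {x}
  W12456: {s,u,x,z}
  W13456: {s,z} {x}
  W23456: {s,z} {x}
  W123456: {s,z} {x}
C dims 15,29,35,26; δ0: rk 11, SNF 1^11; δ1: rk 18, SNF 1^18; δ2: rk 17, SNF 1^17
Ȟ^0: (15−11)−0=4 ⇒ Z^4
Ȟ^1: (29−18)−11=0 ⇒ 0
Ȟ^2: (35−17)−18=0 ⇒ 0

Ȟ^0(U;F) ≅ Z^4; Ȟ^1(U;F) ≅ 0; Ȟ^2(U;F) ≅ 0


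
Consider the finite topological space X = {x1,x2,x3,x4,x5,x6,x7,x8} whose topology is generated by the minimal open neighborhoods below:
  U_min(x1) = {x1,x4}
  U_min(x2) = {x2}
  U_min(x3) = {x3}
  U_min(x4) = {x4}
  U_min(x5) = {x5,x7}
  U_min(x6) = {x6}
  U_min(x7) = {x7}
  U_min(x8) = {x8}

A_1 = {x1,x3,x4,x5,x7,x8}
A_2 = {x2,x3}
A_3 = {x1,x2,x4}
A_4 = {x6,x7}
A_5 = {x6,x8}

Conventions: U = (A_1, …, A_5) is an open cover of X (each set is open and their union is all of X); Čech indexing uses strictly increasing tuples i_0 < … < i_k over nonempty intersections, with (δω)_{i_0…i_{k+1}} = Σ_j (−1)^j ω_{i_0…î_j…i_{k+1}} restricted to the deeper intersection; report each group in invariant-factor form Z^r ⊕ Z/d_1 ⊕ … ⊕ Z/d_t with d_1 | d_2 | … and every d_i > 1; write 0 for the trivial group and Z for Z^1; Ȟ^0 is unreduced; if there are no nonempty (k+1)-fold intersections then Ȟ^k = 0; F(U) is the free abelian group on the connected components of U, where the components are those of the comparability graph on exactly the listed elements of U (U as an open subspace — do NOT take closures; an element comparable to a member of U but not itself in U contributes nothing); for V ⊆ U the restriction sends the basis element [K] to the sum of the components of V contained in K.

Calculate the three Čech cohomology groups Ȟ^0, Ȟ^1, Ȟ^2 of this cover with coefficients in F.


nerve of the cover:
  A12={x3} A13={x1,x4} A14={x7} A15={x8} A23={x2} A45={x6}
components per intersection:
  A1: {x1,x4} {x3} {x5,x7} {x8}
  A2: {x2} {x3}
  A3: {x1,x4} {x2}
  A4: {x6} {x7}
  A5: {x6} {x8}
  A12: {x3}
  A13: {x1,x4}
  A14: {x7}
  A15: {x8}
  A23: {x2}
  A45: {x6}
C dims 12,6; δ0: rk 6, SNF 1^6
Ȟ^0 = (12 − 6) − 0 = 6, so Ȟ^0 ≅ Z^6
Ȟ^1 = (6 − 0) − 6 = 0, so Ȟ^1 ≅ 0
Ȟ^2 = (0 − 0) − 0 = 0, so Ȟ^2 ≅ 0

Ȟ^0 = Z^6, Ȟ^1 = 0 and Ȟ^2 = 0


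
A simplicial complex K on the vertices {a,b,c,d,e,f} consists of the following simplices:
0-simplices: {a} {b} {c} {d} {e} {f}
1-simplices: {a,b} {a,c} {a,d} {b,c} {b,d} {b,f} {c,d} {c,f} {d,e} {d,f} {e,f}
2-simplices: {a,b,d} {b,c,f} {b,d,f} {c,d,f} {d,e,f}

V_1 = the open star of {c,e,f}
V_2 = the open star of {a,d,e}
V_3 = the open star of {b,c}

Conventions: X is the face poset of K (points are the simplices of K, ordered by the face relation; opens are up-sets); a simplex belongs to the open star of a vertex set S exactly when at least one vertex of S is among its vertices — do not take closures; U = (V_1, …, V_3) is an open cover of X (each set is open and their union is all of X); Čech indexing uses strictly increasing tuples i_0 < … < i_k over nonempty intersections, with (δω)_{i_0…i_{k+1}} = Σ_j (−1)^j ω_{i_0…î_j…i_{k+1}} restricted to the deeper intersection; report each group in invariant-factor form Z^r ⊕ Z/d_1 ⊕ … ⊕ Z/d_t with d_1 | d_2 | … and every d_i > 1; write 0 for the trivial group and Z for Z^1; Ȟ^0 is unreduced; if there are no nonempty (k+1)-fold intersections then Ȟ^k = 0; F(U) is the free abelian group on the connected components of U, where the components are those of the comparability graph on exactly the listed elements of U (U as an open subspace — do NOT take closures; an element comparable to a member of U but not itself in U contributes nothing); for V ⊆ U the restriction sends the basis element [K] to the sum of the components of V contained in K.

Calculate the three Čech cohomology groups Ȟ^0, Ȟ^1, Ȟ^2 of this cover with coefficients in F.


nonempty intersections:
  V1={{c},{e},{f},{a,c},{b,c},{b,f},{c,d},{c,f},{d,e},{d,f},{e,f},{b,c,f},{b,d,f},{c,d,f},{d,e,f}} V2={{a},{d},{e},{a,b},{a,c},{a,d},{b,d},{c,d},{d,e},{d,f},{e,f},{a,b,d},{b,d,f},{c,d,f},{d,e,f}} V3={{b},{c},{a,b},{a,c},{b,c},{b,d},{b,f},{c,d},{c,f},{a,b,d},{b,c,f},{b,d,f},{c,d,f}}
  V12={{e},{a,c},{c,d},{d,e},{d,f},{e,f},{b,d,f},{c,d,f},{d,e,f}} V13={{c},{a,c},{b,c},{b,f},{c,d},{c,f},{b,c,f},{b,d,f},{c,d,f}} V23={{a,b},{a,c},{b,d},{c,d},{a,b,d},{b,d,f},{c,d,f}}
  V123={{a,c},{c,d},{b,d,f},{c,d,f}}
components per intersection:
  V1: {{c},{e},{f},{a,c},{b,c},{b,f},{c,d},{c,f},{d,e},{d,f},{e,f},{b,c,f},{b,d,f},{c,d,f},{d,e,f}}
  V2: {{a},{d},{e},{a,b},{a,c},{a,d},{b,d},{c,d},{d,e},{d,f},{e,f},{a,b,d},{b,d,f},{c,d,f},{d,e,f}}
  V3: {{b},{c},{a,b},{a,c},{b,c},{b,d},{b,f},{c,d},{c,f},{a,b,d},{b,c,f},{b,d,f},{c,d,f}}
  V12: {{e},{c,d},{d,e},{d,f},{e,f},{b,d,f},{c,d,f},{d,e,f}} {{a,c}}
  V13: {{c},{a,c},{b,c},{b,f},{c,d},{c,f},{b,c,f},{b,d,f},{c,d,f}}
  V23: {{a,b},{b,d},{a,b,d},{b,d,f}} {{a,c}} {{c,d},{c,d,f}}
  V123: {{a,c}} {{c,d},{c,d,f}} {{b,d,f}}
C dims 3,6,3; δ0: rk 2, SNF 1^2; δ1: rk 3, SNF 1^3
Ȟ^0: (3−2)−0=1 ⇒ Z
Ȟ^1: (6−3)−2=1 ⇒ Z
Ȟ^2: (3−0)−3=0 ⇒ 0

Ȟ^0 = Z,  Ȟ^1 = Z,  Ȟ^2 = 0


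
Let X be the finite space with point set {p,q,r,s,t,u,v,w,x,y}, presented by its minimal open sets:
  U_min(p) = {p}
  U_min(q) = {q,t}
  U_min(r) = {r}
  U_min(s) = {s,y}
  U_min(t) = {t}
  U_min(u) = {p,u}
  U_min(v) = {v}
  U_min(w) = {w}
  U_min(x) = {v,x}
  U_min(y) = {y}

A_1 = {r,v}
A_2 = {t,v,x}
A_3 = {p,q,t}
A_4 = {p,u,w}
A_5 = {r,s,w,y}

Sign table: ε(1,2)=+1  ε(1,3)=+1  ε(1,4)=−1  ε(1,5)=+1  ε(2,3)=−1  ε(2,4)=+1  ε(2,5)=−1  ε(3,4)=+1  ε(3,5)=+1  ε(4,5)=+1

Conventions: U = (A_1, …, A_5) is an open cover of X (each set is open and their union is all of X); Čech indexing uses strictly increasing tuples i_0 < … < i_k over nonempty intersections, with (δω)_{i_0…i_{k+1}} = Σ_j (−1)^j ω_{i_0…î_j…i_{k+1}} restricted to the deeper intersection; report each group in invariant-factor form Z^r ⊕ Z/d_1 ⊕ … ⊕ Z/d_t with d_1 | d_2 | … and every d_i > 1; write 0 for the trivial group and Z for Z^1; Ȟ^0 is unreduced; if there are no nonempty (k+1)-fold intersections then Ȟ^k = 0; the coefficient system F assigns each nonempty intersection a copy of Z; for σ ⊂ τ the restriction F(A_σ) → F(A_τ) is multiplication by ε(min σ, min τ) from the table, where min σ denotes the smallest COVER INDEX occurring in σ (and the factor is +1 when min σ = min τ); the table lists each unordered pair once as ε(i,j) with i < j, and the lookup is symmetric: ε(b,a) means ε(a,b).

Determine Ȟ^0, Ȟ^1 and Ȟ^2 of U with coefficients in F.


nerve of the cover:
  A12={v} A15={r} A23={t} A34={p} A45={w}
C dims 5,5; δ0: rk 5, SNF 1^4·2
Ȟ^0 = (5 − 5) − 0 = 0, so Ȟ^0 ≅ 0
Ȟ^1 = (5 − 0) − 5 = 0 plus torsion [2], so Ȟ^1 ≅ Z/2
Ȟ^2 = (0 − 0) − 0 = 0, so Ȟ^2 ≅ 0

Ȟ^0(U;F) ≅ 0,  Ȟ^1(U;F) ≅ Z/2,  Ȟ^2(U;F) ≅ 0


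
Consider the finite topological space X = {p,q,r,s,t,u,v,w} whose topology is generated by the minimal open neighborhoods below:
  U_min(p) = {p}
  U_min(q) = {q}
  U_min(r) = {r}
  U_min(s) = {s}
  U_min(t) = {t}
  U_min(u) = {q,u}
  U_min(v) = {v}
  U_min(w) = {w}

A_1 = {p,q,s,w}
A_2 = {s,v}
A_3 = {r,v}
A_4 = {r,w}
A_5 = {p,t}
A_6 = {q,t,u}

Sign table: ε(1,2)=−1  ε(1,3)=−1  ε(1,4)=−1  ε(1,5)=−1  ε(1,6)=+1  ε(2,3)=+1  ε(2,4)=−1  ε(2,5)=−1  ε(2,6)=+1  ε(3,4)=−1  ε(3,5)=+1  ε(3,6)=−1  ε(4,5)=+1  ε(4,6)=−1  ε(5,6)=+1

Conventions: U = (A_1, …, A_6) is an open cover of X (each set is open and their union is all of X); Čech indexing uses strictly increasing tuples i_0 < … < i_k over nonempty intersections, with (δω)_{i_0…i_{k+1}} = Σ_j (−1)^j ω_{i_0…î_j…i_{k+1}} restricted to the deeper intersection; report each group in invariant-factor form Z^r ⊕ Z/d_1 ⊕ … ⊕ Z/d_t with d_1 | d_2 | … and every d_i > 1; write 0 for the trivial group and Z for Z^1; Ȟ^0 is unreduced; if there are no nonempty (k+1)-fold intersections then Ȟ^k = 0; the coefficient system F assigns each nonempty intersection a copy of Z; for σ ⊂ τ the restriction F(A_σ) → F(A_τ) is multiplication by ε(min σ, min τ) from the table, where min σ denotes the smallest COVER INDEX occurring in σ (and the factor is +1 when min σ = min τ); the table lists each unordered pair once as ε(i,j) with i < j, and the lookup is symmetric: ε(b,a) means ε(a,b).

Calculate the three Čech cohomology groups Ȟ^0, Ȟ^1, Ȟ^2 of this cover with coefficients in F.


Ȟ^0(U;F) ≅ 0; Ȟ^1(U;F) ≅ Z ⊕ Z/2; Ȟ^2(U;F) ≅ 0

intersection data:
  A12={s} A14={w} A15={p} A16={q} A23={v} A34={r} A56={t}
C dims 6,7; δ0: rk 6, SNF 1^5·2
Ȟ^0 = (6 − 6) − 0 = 0, so Ȟ^0 ≅ 0
Ȟ^1 = (7 − 0) − 6 = 1 plus torsion [2], so Ȟ^1 ≅ Z ⊕ Z/2
Ȟ^2 = (0 − 0) − 0 = 0, so Ȟ^2 ≅ 0


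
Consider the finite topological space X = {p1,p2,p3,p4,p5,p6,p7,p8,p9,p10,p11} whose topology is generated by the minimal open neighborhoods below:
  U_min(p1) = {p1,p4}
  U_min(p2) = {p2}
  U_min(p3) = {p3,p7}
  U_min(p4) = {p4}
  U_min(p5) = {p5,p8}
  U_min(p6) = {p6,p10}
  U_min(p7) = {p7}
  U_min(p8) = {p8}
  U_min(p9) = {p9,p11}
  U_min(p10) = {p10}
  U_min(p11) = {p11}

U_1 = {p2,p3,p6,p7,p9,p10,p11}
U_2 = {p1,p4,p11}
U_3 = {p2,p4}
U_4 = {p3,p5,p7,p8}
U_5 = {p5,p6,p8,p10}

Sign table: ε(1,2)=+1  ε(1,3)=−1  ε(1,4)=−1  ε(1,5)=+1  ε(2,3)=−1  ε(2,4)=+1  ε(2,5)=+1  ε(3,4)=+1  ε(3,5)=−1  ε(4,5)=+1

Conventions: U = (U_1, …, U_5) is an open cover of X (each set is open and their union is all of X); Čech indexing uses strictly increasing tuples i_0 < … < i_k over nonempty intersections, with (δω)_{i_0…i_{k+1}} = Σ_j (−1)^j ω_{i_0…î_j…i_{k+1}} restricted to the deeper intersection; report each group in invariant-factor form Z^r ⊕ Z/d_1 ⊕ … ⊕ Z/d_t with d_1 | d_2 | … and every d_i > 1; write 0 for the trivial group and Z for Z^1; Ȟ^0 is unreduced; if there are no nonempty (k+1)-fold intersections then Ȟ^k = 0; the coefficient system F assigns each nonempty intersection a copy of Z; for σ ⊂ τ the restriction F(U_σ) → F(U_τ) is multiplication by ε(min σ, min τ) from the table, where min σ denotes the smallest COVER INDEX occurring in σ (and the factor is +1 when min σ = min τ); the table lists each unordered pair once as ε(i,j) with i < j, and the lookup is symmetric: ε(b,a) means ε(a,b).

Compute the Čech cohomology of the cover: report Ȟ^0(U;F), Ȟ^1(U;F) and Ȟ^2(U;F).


Ȟ^0(U;F) ≅ 0, Ȟ^1(U;F) ≅ Z ⊕ Z/2 and Ȟ^2(U;F) ≅ 0

nerve simplices:
  U12={p11} U13={p2} U14={p3,p7} U15={p6,p10} U23={p4} U45={p5,p8}
C dims 5,6; δ0: rk 5, SNF 1^4·2
degree 0: 5−5−0 = 0 → Ȟ^0 ≅ 0
degree 1: 6−0−5 = 1 plus torsion [2] → Ȟ^1 ≅ Z ⊕ Z/2
degree 2: 0−0−0 = 0 → Ȟ^2 ≅ 0


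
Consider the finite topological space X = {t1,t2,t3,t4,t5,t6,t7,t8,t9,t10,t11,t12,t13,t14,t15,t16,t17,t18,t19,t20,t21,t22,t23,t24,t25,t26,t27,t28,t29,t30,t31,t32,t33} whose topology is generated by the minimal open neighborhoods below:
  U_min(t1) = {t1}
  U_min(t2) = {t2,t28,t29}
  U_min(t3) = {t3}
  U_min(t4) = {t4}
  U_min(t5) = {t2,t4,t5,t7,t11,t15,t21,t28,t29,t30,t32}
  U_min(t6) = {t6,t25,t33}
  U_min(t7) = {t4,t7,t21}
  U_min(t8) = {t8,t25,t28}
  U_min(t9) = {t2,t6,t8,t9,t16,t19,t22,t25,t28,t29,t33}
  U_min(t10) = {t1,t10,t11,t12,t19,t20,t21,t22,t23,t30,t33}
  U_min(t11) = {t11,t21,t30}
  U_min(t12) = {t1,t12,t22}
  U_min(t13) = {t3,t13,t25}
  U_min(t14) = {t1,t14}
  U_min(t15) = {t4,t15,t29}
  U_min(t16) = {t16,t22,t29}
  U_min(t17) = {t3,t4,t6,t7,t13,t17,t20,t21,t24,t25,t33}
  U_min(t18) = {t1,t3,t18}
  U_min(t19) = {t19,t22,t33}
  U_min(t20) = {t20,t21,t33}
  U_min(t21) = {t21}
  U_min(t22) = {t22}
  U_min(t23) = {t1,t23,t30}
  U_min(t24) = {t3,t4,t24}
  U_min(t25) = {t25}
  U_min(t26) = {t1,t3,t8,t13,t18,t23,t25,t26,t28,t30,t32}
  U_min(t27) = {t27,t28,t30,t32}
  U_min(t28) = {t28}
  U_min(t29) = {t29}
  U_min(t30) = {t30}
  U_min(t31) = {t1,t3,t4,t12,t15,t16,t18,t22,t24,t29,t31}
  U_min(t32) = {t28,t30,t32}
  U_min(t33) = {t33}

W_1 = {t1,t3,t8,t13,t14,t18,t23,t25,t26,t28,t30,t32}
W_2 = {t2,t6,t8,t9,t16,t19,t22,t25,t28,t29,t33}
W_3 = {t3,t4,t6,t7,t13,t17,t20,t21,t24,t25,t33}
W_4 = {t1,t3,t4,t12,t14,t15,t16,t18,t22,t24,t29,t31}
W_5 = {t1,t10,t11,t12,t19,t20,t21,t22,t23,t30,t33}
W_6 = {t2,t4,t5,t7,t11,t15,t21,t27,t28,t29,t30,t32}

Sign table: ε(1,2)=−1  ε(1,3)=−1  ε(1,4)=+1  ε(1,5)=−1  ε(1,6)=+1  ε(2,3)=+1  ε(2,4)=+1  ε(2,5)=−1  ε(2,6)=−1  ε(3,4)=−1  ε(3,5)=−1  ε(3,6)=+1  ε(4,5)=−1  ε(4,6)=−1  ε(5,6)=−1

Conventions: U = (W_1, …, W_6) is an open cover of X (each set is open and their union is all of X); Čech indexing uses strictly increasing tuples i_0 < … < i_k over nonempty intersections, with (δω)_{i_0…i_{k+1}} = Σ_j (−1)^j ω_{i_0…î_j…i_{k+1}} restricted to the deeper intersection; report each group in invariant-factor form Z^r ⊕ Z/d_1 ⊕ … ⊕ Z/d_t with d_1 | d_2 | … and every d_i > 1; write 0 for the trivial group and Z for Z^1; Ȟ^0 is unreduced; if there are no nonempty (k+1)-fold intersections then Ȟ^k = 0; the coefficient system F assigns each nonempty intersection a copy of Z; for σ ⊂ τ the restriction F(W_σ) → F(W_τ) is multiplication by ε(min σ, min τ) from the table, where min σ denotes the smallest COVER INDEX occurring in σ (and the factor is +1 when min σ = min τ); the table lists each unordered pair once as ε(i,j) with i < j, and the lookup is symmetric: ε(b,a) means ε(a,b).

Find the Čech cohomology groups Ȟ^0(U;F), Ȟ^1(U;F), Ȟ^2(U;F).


intersection data:
  W12={t8,t25,t28} W13={t3,t13,t25} W14={t1,t3,t14,t18} W15={t1,t23,t30} W16={t28,t30,t32} W23={t6,t25,t33} W24={t16,t22,t29} W25={t19,t22,t33} W26={t2,t28,t29} W34={t3,t4,t24} W35={t20,t21,t33} W36={t4,t7,t21} W45={t1,t12,t22} W46={t4,t15,t29} W56={t11,t21,t30}
  W123={t25} W126={t28} W134={t3} W145={t1} W156={t30} W235={t33} W245={t22} W246={t29} W346={t4} W356={t21}
C dims 6,15,10; δ0: rk 6, SNF 1^5·2; δ1: rk 9, SNF 1^9
Ȟ^0 = (6 − 6) − 0 = 0, so Ȟ^0 ≅ 0
Ȟ^1 = (15 − 9) − 6 = 0 plus torsion [2], so Ȟ^1 ≅ Z/2
Ȟ^2 = (10 − 0) − 9 = 1, so Ȟ^2 ≅ Z

Ȟ^0(U;F) ≅ 0, Ȟ^1(U;F) ≅ Z/2, Ȟ^2(U;F) ≅ Z


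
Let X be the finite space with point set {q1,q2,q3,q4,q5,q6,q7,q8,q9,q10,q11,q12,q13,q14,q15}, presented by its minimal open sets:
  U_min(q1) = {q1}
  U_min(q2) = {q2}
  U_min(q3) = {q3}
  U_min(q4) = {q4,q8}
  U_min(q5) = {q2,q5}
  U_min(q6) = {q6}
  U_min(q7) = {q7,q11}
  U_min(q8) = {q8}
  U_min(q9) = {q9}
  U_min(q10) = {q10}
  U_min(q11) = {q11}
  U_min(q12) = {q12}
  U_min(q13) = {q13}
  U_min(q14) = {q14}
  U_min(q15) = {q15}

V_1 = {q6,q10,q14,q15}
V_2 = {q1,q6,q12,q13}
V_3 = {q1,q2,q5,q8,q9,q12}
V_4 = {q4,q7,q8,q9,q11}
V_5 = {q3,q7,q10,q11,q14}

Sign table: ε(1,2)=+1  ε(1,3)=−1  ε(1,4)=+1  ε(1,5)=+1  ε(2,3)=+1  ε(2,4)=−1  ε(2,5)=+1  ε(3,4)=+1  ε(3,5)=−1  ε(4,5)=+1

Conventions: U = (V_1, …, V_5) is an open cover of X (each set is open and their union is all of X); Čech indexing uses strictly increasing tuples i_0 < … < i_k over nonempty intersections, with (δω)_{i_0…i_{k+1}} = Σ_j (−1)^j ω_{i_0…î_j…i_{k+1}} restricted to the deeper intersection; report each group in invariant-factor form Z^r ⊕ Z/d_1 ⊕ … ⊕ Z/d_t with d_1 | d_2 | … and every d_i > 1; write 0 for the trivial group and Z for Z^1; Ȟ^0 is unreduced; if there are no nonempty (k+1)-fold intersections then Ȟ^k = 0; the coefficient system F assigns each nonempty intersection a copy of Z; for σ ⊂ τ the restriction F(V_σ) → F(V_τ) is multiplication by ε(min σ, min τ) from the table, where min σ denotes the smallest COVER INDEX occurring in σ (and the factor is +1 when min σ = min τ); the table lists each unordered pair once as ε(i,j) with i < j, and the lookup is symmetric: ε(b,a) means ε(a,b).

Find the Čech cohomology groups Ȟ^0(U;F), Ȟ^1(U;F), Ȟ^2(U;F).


Ȟ^0 ≅ Z; Ȟ^1 ≅ Z; Ȟ^2 ≅ 0

nerve of the cover:
  V12={q6} V15={q10,q14} V23={q1,q12} V34={q8,q9} V45={q7,q11}
C dims 5,5; δ0: rk 4, SNF 1^4
Ȟ^0 = (5 − 4) − 0 = 1, so Ȟ^0 ≅ Z
Ȟ^1 = (5 − 0) − 4 = 1, so Ȟ^1 ≅ Z
Ȟ^2 = (0 − 0) − 0 = 0, so Ȟ^2 ≅ 0


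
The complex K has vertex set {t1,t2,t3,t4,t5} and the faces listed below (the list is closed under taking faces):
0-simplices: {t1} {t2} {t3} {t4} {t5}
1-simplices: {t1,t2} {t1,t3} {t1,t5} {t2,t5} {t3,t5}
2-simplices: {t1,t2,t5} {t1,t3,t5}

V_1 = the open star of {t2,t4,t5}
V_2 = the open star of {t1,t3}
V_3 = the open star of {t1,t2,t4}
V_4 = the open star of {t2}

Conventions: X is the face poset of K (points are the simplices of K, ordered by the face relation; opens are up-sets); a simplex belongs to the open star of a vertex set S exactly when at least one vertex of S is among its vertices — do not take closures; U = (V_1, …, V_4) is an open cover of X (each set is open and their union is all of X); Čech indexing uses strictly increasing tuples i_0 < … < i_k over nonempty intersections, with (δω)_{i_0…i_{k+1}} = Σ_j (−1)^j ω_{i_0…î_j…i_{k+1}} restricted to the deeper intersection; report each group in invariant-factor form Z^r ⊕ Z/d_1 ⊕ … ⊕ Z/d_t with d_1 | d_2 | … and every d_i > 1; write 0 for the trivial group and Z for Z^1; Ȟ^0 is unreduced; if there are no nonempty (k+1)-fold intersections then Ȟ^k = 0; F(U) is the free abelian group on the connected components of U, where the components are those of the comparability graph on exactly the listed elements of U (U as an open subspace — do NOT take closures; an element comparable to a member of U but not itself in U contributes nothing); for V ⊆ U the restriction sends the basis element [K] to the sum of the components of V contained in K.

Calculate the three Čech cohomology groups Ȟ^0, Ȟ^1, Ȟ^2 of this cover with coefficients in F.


Ȟ^0(U;F) ≅ Z^2, Ȟ^1(U;F) ≅ 0, Ȟ^2(U;F) ≅ 0

intersection data:
  V1={{t2},{t4},{t5},{t1,t2},{t1,t5},{t2,t5},{t3,t5},{t1,t2,t5},{t1,t3,t5}} V2={{t1},{t3},{t1,t2},{t1,t3},{t1,t5},{t3,t5},{t1,t2,t5},{t1,t3,t5}} V3={{t1},{t2},{t4},{t1,t2},{t1,t3},{t1,t5},{t2,t5},{t1,t2,t5},{t1,t3,t5}} V4={{t2},{t1,t2},{t2,t5},{t1,t2,t5}}
  V12={{t1,t2},{t1,t5},{t3,t5},{t1,t2,t5},{t1,t3,t5}} V13={{t2},{t4},{t1,t2},{t1,t5},{t2,t5},{t1,t2,t5},{t1,t3,t5}} V14={{t2},{t1,t2},{t2,t5},{t1,t2,t5}} V23={{t1},{t1,t2},{t1,t3},{t1,t5},{t1,t2,t5},{t1,t3,t5}} V24={{t1,t2},{t1,t2,t5}} V34={{t2},{t1,t2},{t2,t5},{t1,t2,t5}}
  V123={{t1,t2},{t1,t5},{t1,t2,t5},{t1,t3,t5}} V124={{t1,t2},{t1,t2,t5}} V134={{t2},{t1,t2},{t2,t5},{t1,t2,t5}} V234={{t1,t2},{t1,t2,t5}}
  V1234={{t1,t2},{t1,t2,t5}}
components per intersection:
  V1: {{t2},{t5},{t1,t2},{t1,t5},{t2,t5},{t3,t5},{t1,t2,t5},{t1,t3,t5}} {{t4}}
  V2: {{t1},{t3},{t1,t2},{t1,t3},{t1,t5},{t3,t5},{t1,t2,t5},{t1,t3,t5}}
  V3: {{t1},{t2},{t1,t2},{t1,t3},{t1,t5},{t2,t5},{t1,t2,t5},{t1,t3,t5}} {{t4}}
  V4: {{t2},{t1,t2},{t2,t5},{t1,t2,t5}}
  V12: {{t1,t2},{t1,t5},{t3,t5},{t1,t2,t5},{t1,t3,t5}}
  V13: {{t2},{t1,t2},{t1,t5},{t2,t5},{t1,t2,t5},{t1,t3,t5}} {{t4}}
  V14: {{t2},{t1,t2},{t2,t5},{t1,t2,t5}}
  V23: {{t1},{t1,t2},{t1,t3},{t1,t5},{t1,t2,t5},{t1,t3,t5}}
  V24: {{t1,t2},{t1,t2,t5}}
  V34: {{t2},{t1,t2},{t2,t5},{t1,t2,t5}}
  V123: {{t1,t2},{t1,t5},{t1,t2,t5},{t1,t3,t5}}
  V124: {{t1,t2},{t1,t2,t5}}
  V134: {{t2},{t1,t2},{t2,t5},{t1,t2,t5}}
  V234: {{t1,t2},{t1,t2,t5}}
  V1234: {{t1,t2},{t1,t2,t5}}
C dims 6,7,4,1; δ0: rk 4, SNF 1^4; δ1: rk 3, SNF 1^3; δ2: rk 1, SNF 1^1
Ȟ^0 = (6 − 4) − 0 = 2, so Ȟ^0 ≅ Z^2
Ȟ^1 = (7 − 3) − 4 = 0, so Ȟ^1 ≅ 0
Ȟ^2 = (4 − 1) − 3 = 0, so Ȟ^2 ≅ 0


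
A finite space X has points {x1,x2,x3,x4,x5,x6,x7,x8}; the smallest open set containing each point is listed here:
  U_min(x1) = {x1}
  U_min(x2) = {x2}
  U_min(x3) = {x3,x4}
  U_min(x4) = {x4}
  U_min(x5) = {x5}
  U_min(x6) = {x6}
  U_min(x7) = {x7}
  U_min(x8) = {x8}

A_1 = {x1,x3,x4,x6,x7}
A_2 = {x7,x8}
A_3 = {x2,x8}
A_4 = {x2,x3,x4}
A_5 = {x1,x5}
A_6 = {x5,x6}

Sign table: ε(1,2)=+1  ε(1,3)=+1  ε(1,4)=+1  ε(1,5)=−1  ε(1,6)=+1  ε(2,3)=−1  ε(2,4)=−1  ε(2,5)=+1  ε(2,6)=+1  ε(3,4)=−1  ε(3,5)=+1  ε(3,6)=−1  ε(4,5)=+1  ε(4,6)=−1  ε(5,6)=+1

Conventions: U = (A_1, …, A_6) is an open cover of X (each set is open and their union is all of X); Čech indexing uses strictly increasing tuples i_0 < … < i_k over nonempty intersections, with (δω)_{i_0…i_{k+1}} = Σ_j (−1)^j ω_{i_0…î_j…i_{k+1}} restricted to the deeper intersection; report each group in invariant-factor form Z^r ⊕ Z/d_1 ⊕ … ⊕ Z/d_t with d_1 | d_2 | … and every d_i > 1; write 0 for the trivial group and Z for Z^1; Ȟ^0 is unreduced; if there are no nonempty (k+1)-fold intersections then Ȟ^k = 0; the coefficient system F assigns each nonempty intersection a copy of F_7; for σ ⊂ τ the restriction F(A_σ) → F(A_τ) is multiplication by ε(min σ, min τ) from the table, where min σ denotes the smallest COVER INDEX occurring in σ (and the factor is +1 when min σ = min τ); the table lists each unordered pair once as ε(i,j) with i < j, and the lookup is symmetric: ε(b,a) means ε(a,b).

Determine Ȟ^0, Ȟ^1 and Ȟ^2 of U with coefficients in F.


nonempty overlaps:
  A12={x7} A14={x3,x4} A15={x1} A16={x6} A23={x8} A34={x2} A56={x5}
C dims 6,7; δ0: rk_F7 6
degree 0: 6−6−0 = 0 → Ȟ^0 ≅ 0
degree 1: 7−0−6 = 1 → Ȟ^1 ≅ Z/7
degree 2: 0−0−0 = 0 → Ȟ^2 ≅ 0

Ȟ^0 = 0, Ȟ^1 = Z/7, Ȟ^2 = 0


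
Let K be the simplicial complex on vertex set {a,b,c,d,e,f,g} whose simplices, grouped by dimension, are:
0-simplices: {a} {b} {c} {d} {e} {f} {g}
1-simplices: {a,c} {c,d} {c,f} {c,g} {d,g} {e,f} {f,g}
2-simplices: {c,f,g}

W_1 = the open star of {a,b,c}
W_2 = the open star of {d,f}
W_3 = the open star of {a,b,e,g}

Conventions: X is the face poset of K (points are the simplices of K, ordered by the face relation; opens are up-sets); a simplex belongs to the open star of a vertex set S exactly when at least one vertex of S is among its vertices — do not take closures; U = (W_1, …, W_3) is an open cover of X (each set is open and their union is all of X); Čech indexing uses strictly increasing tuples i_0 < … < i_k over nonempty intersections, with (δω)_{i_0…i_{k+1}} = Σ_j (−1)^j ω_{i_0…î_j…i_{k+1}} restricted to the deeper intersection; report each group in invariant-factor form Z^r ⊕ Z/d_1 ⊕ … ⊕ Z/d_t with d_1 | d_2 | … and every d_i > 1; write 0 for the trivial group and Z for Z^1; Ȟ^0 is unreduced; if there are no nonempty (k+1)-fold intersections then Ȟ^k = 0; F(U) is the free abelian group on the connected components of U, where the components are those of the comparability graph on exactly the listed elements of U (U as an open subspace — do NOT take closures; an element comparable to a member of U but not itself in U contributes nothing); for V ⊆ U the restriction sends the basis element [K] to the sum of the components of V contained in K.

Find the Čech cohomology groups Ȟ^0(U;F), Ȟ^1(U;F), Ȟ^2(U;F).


cover nerve:
  W1={{a},{b},{c},{a,c},{c,d},{c,f},{c,g},{c,f,g}} W2={{d},{f},{c,d},{c,f},{d,g},{e,f},{f,g},{c,f,g}} W3={{a},{b},{e},{g},{a,c},{c,g},{d,g},{e,f},{f,g},{c,f,g}}
  W12={{c,d},{c,f},{c,f,g}} W13={{a},{b},{a,c},{c,g},{c,f,g}} W23={{d,g},{e,f},{f,g},{c,f,g}}
  W123={{c,f,g}}
components per intersection:
  W1: {{a},{c},{a,c},{c,d},{c,f},{c,g},{c,f,g}} {{b}}
  W2: {{d},{c,d},{d,g}} {{f},{c,f},{e,f},{f,g},{c,f,g}}
  W3: {{a},{a,c}} {{b}} {{e},{e,f}} {{g},{c,g},{d,g},{f,g},{c,f,g}}
  W12: {{c,d}} {{c,f},{c,f,g}}
  W13: {{a},{a,c}} {{b}} {{c,g},{c,f,g}}
  W23: {{d,g}} {{e,f}} {{f,g},{c,f,g}}
  W123: {{c,f,g}}
C dims 8,8,1; δ0: rk 6, SNF 1^6; δ1: rk 1, SNF 1^1
Ȟ^0: (8−6)−0=2 ⇒ Z^2
Ȟ^1: (8−1)−6=1 ⇒ Z
Ȟ^2: (1−0)−1=0 ⇒ 0

Ȟ^0 = Z^2, Ȟ^1 = Z and Ȟ^2 = 0


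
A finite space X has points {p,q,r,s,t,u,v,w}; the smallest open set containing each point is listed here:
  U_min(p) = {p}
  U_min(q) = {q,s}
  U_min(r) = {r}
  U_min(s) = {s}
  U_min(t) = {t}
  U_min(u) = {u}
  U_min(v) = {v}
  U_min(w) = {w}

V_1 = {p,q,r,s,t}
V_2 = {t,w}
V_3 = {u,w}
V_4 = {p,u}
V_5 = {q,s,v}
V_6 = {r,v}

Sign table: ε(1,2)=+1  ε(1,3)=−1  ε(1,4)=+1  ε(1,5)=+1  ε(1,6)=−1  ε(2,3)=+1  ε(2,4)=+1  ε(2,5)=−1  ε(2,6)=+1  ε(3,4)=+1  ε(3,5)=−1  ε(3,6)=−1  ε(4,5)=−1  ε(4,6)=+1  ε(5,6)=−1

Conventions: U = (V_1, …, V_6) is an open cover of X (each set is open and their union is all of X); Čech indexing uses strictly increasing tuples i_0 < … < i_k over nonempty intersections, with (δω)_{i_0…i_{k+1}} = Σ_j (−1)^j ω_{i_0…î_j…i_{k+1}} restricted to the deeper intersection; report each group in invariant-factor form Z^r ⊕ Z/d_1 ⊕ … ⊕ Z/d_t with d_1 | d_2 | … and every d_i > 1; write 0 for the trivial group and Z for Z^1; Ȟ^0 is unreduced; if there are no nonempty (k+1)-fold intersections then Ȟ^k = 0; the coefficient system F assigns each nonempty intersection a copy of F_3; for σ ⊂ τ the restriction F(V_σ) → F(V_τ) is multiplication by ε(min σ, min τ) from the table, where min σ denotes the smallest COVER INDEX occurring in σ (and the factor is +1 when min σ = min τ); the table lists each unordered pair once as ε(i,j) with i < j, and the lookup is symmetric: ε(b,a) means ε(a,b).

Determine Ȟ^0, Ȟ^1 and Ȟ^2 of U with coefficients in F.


nonempty overlaps:
  V12={t} V14={p} V15={q,s} V16={r} V23={w} V34={u} V56={v}
C dims 6,7; δ0: rk_F3 5
degree 0: 6−5−0 = 1 → Ȟ^0 ≅ Z/3
degree 1: 7−0−5 = 2 → Ȟ^1 ≅ Z/3 ⊕ Z/3
degree 2: 0−0−0 = 0 → Ȟ^2 ≅ 0

Ȟ^0 ≅ Z/3; Ȟ^1 ≅ Z/3 ⊕ Z/3; Ȟ^2 ≅ 0
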